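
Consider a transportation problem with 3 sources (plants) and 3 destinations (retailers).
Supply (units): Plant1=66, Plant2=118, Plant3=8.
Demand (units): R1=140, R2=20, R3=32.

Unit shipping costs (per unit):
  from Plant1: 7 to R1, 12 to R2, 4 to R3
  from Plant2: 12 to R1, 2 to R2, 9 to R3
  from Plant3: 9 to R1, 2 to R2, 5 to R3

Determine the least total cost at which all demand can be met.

1646

Optimal allocation:
  Plant1 to R1: 42 × 7 = 294
  Plant1 to R3: 24 × 4 = 96
  Plant2 to R1: 98 × 12 = 1176
  Plant2 to R2: 20 × 2 = 40
  Plant3 to R3: 8 × 5 = 40
Total = 294 + 96 + 1176 + 40 + 40 = 1646.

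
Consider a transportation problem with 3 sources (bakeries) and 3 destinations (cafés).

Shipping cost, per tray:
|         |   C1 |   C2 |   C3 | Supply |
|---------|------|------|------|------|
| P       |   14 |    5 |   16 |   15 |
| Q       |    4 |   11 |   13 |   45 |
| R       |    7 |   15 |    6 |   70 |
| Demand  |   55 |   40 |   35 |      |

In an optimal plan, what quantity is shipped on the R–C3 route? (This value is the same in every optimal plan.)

35

Solving gives:
  P to C2: 15 × 5 = 75
  Q to C1: 20 × 4 = 80
  Q to C2: 25 × 11 = 275
  R to C1: 35 × 7 = 245
  R to C3: 35 × 6 = 210
Total cost = 885.
So R→C3 carries 35 trays.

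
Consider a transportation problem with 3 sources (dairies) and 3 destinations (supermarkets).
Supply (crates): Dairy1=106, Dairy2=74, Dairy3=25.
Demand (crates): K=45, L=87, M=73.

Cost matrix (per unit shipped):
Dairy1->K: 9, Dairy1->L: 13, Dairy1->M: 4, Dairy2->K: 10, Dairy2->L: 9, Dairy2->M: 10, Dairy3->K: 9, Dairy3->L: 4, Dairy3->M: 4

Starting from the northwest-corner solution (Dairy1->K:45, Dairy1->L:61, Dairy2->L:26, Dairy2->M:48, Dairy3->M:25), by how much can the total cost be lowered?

645

Current plan cost = 45·9 + 61·13 + 26·9 + 48·10 + 25·4 = 2012.
Optimal plan:
  Dairy1 to K: 33 × 9 = 297
  Dairy1 to M: 73 × 4 = 292
  Dairy2 to K: 12 × 10 = 120
  Dairy2 to L: 62 × 9 = 558
  Dairy3 to L: 25 × 4 = 100
Optimal cost = 1367.
Saving = 2012 − 1367 = 645.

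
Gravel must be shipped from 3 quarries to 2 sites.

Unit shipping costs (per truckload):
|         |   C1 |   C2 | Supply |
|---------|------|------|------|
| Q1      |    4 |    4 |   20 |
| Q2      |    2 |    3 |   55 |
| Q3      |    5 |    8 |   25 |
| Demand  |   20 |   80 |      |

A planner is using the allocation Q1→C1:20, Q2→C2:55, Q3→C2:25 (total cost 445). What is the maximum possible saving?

60

Current plan cost = 20·4 + 55·3 + 25·8 = 445.
Optimal plan:
  Q1→C2: 20 truckloads
  Q2→C2: 55 truckloads
  Q3→C1: 20 truckloads
  Q3→C2: 5 truckloads
Optimal cost = 385.
Saving = 445 − 385 = 60.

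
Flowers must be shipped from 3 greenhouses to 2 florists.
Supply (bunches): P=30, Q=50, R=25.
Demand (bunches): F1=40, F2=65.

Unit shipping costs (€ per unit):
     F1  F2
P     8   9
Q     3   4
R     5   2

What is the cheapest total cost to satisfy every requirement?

Optimal allocation:
  P->F2: 30 × €9 = €270
  Q->F1: 40 × €3 = €120
  Q->F2: 10 × €4 = €40
  R->F2: 25 × €2 = €50
Total = 270 + 120 + 40 + 50 = €480.

480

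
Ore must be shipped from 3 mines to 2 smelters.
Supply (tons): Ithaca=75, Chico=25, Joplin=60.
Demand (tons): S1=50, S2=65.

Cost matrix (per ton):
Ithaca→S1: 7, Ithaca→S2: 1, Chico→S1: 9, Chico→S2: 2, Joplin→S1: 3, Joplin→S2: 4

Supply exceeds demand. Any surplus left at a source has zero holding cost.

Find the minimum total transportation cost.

215

A cheapest plan:
  Ithaca–S2: 65 tons
  Joplin–S1: 50 tons
Total cost = 215.
(Supply check: Ithaca ships 65; Chico ships 0; Joplin ships 50.)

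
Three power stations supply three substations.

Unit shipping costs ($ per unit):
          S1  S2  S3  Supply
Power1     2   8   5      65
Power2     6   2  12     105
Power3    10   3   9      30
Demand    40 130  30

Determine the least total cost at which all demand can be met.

535

A cheapest plan:
  Power1->S1: 40 × $2 = $80
  Power1->S3: 25 × $5 = $125
  Power2->S2: 105 × $2 = $210
  Power3->S2: 25 × $3 = $75
  Power3->S3: 5 × $9 = $45
Total = 80 + 125 + 210 + 75 + 45 = $535.
(Supply check: Power1 ships 65; Power2 ships 105; Power3 ships 30.)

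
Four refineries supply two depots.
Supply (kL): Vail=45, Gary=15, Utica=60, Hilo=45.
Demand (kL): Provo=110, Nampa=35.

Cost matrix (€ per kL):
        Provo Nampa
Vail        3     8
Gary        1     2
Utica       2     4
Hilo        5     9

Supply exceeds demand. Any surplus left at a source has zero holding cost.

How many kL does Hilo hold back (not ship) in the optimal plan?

Minimum-cost shipments:
  Vail->Provo: 45 × €3 = €135
  Gary->Nampa: 15 × €2 = €30
  Utica->Provo: 40 × €2 = €80
  Utica->Nampa: 20 × €4 = €80
  Hilo->Provo: 25 × €5 = €125
Total cost = €450.
Hilo ships 25 of its 45, leaving 20.

20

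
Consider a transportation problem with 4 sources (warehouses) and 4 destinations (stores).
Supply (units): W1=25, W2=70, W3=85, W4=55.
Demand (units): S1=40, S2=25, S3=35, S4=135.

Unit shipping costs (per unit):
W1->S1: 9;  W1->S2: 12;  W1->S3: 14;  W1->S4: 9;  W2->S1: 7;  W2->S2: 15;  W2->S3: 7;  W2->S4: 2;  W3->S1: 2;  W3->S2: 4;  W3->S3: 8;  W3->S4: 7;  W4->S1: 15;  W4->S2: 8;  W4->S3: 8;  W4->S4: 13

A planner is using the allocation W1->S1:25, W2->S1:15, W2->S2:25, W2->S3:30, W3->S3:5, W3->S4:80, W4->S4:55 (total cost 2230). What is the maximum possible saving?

Current plan cost = 25·9 + 15·7 + 25·15 + 30·7 + 5·8 + 80·7 + 55·13 = 2230.
Optimal plan:
  W1 to S4: 25 × 9 = 225
  W2 to S4: 70 × 2 = 140
  W3 to S1: 40 × 2 = 80
  W3 to S2: 5 × 4 = 20
  W3 to S4: 40 × 7 = 280
  W4 to S2: 20 × 8 = 160
  W4 to S3: 35 × 8 = 280
Optimal cost = 1185.
Saving = 2230 − 1185 = 1045.

1045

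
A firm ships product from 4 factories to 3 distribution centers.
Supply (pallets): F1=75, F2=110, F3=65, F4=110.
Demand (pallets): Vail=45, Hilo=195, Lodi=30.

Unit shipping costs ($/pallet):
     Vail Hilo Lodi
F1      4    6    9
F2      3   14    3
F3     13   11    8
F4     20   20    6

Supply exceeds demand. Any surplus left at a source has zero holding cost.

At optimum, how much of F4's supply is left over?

90

Minimum-cost shipments:
  F1–Hilo: 75 pallets
  F2–Vail: 45 pallets
  F2–Hilo: 55 pallets
  F2–Lodi: 10 pallets
  F3–Hilo: 65 pallets
  F4–Lodi: 20 pallets
Total cost = $2220.
F4 ships 20 of its 110, leaving 90.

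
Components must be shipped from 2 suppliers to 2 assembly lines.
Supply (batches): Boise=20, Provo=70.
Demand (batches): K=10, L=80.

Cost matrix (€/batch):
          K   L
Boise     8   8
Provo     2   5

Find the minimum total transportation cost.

480

Optimal allocation:
  Boise→L: 20 × €8 = €160
  Provo→K: 10 × €2 = €20
  Provo→L: 60 × €5 = €300
Total = 160 + 20 + 300 = €480.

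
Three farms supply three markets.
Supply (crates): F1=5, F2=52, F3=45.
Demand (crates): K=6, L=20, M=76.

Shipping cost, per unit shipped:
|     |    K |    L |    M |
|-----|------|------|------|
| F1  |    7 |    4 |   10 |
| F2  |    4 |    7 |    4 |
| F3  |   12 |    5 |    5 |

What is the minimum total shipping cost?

One minimum-cost allocation:
  F1 to L: 5 × 4 = 20
  F2 to K: 6 × 4 = 24
  F2 to M: 46 × 4 = 184
  F3 to L: 15 × 5 = 75
  F3 to M: 30 × 5 = 150
Total = 20 + 24 + 184 + 75 + 150 = 453.

453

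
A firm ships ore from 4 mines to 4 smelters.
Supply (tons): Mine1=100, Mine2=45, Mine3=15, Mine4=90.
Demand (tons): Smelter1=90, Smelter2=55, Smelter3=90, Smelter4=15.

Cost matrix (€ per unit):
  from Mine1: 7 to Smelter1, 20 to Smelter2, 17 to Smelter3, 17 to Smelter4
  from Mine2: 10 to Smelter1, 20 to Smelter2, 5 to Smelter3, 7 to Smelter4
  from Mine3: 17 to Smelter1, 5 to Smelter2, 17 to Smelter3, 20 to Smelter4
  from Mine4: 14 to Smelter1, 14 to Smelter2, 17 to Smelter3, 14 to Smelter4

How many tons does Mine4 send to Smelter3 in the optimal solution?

35

Optimal shipments:
  Mine1->Smelter1: 90 tons
  Mine1->Smelter3: 10 tons
  Mine2->Smelter3: 45 tons
  Mine3->Smelter2: 15 tons
  Mine4->Smelter2: 40 tons
  Mine4->Smelter3: 35 tons
  Mine4->Smelter4: 15 tons
Total cost = €2465.
So Mine4→Smelter3 carries 35 tons.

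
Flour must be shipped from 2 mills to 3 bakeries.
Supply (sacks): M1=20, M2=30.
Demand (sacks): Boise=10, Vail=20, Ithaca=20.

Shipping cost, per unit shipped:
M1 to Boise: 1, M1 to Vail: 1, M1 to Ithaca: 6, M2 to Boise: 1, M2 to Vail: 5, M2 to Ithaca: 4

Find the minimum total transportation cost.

Optimal allocation:
  M1–Vail: 20 × 1 = 20
  M2–Boise: 10 × 1 = 10
  M2–Ithaca: 20 × 4 = 80
Total = 20 + 10 + 80 = 110.

110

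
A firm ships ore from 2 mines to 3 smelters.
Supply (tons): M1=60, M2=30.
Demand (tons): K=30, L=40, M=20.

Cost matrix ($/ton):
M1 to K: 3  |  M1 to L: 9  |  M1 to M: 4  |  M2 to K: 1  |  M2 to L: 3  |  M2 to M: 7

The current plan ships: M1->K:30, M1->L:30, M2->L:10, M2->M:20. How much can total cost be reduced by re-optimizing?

180

Current plan cost = 30·3 + 30·9 + 10·3 + 20·7 = $530.
Optimal plan:
  M1 to K: 30 × $3 = $90
  M1 to L: 10 × $9 = $90
  M1 to M: 20 × $4 = $80
  M2 to L: 30 × $3 = $90
Optimal cost = $350.
Saving = 530 − 350 = $180.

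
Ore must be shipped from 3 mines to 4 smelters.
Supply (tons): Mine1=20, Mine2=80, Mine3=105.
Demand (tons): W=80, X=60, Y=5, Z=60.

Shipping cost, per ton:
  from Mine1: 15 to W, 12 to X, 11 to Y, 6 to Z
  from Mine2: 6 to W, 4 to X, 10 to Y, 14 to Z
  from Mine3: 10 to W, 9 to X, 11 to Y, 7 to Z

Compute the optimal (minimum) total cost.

Optimal allocation:
  Mine1 to Z: 20 tons
  Mine2 to W: 20 tons
  Mine2 to X: 60 tons
  Mine3 to W: 60 tons
  Mine3 to Y: 5 tons
  Mine3 to Z: 40 tons
Total cost = 1415.

1415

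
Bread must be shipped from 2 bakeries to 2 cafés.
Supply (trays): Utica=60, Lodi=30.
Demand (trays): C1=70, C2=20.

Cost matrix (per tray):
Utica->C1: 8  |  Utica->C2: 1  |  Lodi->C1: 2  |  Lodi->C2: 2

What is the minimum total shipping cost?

An optimal shipping plan:
  Utica–C1: 40 × 8 = 320
  Utica–C2: 20 × 1 = 20
  Lodi–C1: 30 × 2 = 60
Total = 320 + 20 + 60 = 400.

400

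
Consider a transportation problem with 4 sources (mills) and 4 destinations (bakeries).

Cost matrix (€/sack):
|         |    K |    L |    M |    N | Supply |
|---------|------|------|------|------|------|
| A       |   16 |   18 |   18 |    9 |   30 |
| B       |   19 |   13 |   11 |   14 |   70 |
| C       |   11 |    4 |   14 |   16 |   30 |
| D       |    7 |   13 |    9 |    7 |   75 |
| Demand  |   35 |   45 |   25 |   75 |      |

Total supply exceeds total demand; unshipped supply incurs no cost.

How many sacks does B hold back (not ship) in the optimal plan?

An optimal plan:
  A->N: 30 × €9 = €270
  B->L: 15 × €13 = €195
  B->M: 25 × €11 = €275
  B->N: 5 × €14 = €70
  C->L: 30 × €4 = €120
  D->K: 35 × €7 = €245
  D->N: 40 × €7 = €280
Total cost = €1455.
B ships 45 of its 70, leaving 25.

25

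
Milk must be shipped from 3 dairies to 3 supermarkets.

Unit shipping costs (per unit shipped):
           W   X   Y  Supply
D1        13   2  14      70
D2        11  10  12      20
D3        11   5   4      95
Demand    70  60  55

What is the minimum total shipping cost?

Optimal allocation:
  D1->W: 10 crates
  D1->X: 60 crates
  D2->W: 20 crates
  D3->W: 40 crates
  D3->Y: 55 crates
Total cost = 1130.
(Supply check: D1 ships 70; D2 ships 20; D3 ships 95.)

1130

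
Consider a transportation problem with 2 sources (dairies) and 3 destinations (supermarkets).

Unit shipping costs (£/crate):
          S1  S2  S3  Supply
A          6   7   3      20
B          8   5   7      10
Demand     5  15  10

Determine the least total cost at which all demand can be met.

One minimum-cost allocation:
  A to S1: 5 × £6 = £30
  A to S2: 5 × £7 = £35
  A to S3: 10 × £3 = £30
  B to S2: 10 × £5 = £50
Total = 30 + 35 + 30 + 50 = £145.
(Supply check: A ships 20; B ships 10.)

145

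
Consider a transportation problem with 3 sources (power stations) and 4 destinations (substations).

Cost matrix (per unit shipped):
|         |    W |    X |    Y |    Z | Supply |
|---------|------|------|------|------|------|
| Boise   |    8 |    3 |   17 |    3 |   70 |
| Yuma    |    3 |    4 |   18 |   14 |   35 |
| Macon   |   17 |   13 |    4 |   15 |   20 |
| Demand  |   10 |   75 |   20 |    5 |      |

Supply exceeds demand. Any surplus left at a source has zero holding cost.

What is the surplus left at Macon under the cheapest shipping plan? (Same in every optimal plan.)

Minimum-cost shipments:
  Boise->X: 65 × 3 = 195
  Boise->Z: 5 × 3 = 15
  Yuma->W: 10 × 3 = 30
  Yuma->X: 10 × 4 = 40
  Macon->Y: 20 × 4 = 80
Total cost = 360.
Macon ships 20 of its 20, leaving 0.

0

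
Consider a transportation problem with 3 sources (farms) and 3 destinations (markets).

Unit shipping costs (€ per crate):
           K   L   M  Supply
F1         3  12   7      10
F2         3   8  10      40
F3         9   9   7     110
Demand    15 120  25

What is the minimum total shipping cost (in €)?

1265

A cheapest plan:
  F1->K: 10 × €3 = €30
  F2->K: 5 × €3 = €15
  F2->L: 35 × €8 = €280
  F3->L: 85 × €9 = €765
  F3->M: 25 × €7 = €175
Total = 30 + 15 + 280 + 765 + 175 = €1265.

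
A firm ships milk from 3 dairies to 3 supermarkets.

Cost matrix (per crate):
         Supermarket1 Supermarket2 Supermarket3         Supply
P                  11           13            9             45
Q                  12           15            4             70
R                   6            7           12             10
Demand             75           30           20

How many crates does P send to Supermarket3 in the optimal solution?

0

The minimum-cost plan:
  P–Supermarket1: 25 × 11 = 275
  P–Supermarket2: 20 × 13 = 260
  Q–Supermarket1: 50 × 12 = 600
  Q–Supermarket3: 20 × 4 = 80
  R–Supermarket2: 10 × 7 = 70
Total cost = 1285.
The route P→Supermarket3 is not used.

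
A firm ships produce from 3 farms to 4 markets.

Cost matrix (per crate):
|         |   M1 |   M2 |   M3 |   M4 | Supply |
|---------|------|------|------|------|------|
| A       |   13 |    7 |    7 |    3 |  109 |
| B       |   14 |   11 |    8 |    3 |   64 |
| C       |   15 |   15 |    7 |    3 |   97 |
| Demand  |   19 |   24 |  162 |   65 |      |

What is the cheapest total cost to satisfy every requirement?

1744

One minimum-cost allocation:
  A to M1: 19 × 13 = 247
  A to M2: 24 × 7 = 168
  A to M3: 65 × 7 = 455
  A to M4: 1 × 3 = 3
  B to M4: 64 × 3 = 192
  C to M3: 97 × 7 = 679
Total = 247 + 168 + 455 + 3 + 192 + 679 = 1744.
(Supply check: A ships 109; B ships 64; C ships 97.)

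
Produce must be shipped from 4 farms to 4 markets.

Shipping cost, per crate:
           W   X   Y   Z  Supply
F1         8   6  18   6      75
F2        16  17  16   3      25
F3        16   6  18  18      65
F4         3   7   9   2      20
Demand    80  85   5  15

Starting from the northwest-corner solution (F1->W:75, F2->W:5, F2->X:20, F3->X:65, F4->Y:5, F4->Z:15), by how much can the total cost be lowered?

270

Current plan cost = 75·8 + 5·16 + 20·17 + 65·6 + 5·9 + 15·2 = 1485.
Optimal plan:
  F1 to W: 55 × 8 = 440
  F1 to X: 20 × 6 = 120
  F2 to W: 5 × 16 = 80
  F2 to Y: 5 × 16 = 80
  F2 to Z: 15 × 3 = 45
  F3 to X: 65 × 6 = 390
  F4 to W: 20 × 3 = 60
Optimal cost = 1215.
Saving = 1485 − 1215 = 270.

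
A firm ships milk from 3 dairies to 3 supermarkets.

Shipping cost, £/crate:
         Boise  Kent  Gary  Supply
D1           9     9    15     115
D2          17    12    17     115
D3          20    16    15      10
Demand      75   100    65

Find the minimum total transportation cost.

2840

One minimum-cost allocation:
  D1–Boise: 75 × £9 = £675
  D1–Kent: 40 × £9 = £360
  D2–Kent: 60 × £12 = £720
  D2–Gary: 55 × £17 = £935
  D3–Gary: 10 × £15 = £150
Total = 675 + 360 + 720 + 935 + 150 = £2840.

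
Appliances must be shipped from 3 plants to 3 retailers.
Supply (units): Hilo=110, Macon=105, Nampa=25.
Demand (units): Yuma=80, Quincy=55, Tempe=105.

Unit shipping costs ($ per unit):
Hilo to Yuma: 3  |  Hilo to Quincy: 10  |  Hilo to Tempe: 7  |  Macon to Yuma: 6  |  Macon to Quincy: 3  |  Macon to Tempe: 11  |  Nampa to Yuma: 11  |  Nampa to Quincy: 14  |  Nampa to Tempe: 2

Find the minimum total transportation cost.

An optimal shipping plan:
  Hilo→Yuma: 30 × $3 = $90
  Hilo→Tempe: 80 × $7 = $560
  Macon→Yuma: 50 × $6 = $300
  Macon→Quincy: 55 × $3 = $165
  Nampa→Tempe: 25 × $2 = $50
Total = 90 + 560 + 300 + 165 + 50 = $1165.
(Supply check: Hilo ships 110; Macon ships 105; Nampa ships 25.)

1165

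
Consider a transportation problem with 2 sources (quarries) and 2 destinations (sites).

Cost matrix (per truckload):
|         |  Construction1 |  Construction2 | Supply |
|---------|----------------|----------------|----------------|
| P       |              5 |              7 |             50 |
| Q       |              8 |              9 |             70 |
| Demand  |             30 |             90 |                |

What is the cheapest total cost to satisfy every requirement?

920

Optimal allocation:
  P→Construction1: 30 truckloads
  P→Construction2: 20 truckloads
  Q→Construction2: 70 truckloads
Total cost = 920.
(Supply check: P ships 50; Q ships 70.)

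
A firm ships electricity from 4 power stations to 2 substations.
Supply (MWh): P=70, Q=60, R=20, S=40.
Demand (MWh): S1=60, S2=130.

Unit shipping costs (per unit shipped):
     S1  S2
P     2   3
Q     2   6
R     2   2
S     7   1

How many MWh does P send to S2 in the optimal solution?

70

The minimum-cost plan:
  P to S2: 70 × 3 = 210
  Q to S1: 60 × 2 = 120
  R to S2: 20 × 2 = 40
  S to S2: 40 × 1 = 40
Total cost = 410.
So P→S2 carries 70 MWh.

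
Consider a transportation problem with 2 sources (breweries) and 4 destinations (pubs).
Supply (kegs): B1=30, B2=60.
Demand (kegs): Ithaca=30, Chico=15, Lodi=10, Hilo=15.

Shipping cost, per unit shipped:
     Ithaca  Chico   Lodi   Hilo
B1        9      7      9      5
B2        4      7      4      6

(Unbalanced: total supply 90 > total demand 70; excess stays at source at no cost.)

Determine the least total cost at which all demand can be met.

340

An optimal shipping plan:
  B1 to Chico: 15 × 7 = 105
  B1 to Hilo: 15 × 5 = 75
  B2 to Ithaca: 30 × 4 = 120
  B2 to Lodi: 10 × 4 = 40
Total = 105 + 75 + 120 + 40 = 340.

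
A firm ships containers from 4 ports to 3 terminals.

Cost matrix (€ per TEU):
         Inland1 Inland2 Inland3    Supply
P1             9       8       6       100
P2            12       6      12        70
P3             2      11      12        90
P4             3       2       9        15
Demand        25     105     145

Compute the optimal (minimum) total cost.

1860

A cheapest plan:
  P1->Inland3: 100 × €6 = €600
  P2->Inland2: 70 × €6 = €420
  P3->Inland1: 25 × €2 = €50
  P3->Inland2: 20 × €11 = €220
  P3->Inland3: 45 × €12 = €540
  P4->Inland2: 15 × €2 = €30
Total = 600 + 420 + 50 + 220 + 540 + 30 = €1860.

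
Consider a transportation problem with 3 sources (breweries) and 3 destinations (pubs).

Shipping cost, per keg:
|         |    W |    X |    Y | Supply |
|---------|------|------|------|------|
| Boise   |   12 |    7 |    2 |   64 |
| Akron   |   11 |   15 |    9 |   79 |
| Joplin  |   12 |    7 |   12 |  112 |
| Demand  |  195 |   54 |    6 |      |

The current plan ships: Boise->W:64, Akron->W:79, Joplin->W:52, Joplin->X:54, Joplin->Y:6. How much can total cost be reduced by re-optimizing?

60

Current plan cost = 64·12 + 79·11 + 52·12 + 54·7 + 6·12 = 2711.
Optimal plan:
  Boise to W: 4 × 12 = 48
  Boise to X: 54 × 7 = 378
  Boise to Y: 6 × 2 = 12
  Akron to W: 79 × 11 = 869
  Joplin to W: 112 × 12 = 1344
Optimal cost = 2651.
Saving = 2711 − 2651 = 60.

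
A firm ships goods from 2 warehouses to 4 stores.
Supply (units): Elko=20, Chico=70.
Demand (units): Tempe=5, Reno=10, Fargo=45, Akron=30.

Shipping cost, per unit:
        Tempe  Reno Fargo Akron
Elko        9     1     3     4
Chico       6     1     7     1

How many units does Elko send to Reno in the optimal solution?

Solving gives:
  Elko->Fargo: 20 units
  Chico->Tempe: 5 units
  Chico->Reno: 10 units
  Chico->Fargo: 25 units
  Chico->Akron: 30 units
Total cost = 305.
The route Elko→Reno is not used.

0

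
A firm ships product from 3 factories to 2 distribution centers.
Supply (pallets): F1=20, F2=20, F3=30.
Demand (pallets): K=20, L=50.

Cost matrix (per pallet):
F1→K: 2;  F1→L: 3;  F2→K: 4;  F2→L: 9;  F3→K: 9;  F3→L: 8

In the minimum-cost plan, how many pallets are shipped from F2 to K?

The minimum-cost plan:
  F1–L: 20 × 3 = 60
  F2–K: 20 × 4 = 80
  F3–L: 30 × 8 = 240
Total cost = 380.
So F2→K carries 20 pallets.

20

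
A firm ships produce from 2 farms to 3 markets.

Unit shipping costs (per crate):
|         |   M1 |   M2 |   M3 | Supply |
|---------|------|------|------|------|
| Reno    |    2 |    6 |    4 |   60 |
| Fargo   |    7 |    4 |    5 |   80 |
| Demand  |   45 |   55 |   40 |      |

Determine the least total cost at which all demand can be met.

Optimal allocation:
  Reno–M1: 45 × 2 = 90
  Reno–M3: 15 × 4 = 60
  Fargo–M2: 55 × 4 = 220
  Fargo–M3: 25 × 5 = 125
Total = 90 + 60 + 220 + 125 = 495.

495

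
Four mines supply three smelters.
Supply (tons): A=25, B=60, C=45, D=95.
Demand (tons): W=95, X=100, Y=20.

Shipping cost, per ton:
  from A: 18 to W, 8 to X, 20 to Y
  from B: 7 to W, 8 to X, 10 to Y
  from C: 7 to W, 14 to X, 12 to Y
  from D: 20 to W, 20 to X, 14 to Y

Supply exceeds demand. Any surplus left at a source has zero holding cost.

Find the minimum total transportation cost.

Optimal allocation:
  A–X: 25 × 8 = 200
  B–W: 50 × 7 = 350
  B–X: 10 × 8 = 80
  C–W: 45 × 7 = 315
  D–X: 65 × 20 = 1300
  D–Y: 20 × 14 = 280
Total = 200 + 350 + 80 + 315 + 1300 + 280 = 2525.

2525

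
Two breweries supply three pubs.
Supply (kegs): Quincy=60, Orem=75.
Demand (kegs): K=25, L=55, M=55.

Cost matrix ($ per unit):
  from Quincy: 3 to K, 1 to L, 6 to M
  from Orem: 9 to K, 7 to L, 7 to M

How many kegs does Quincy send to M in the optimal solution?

Solving gives:
  Quincy–K: 25 kegs
  Quincy–L: 35 kegs
  Orem–L: 20 kegs
  Orem–M: 55 kegs
Total cost = $635.
The route Quincy→M is not used.

0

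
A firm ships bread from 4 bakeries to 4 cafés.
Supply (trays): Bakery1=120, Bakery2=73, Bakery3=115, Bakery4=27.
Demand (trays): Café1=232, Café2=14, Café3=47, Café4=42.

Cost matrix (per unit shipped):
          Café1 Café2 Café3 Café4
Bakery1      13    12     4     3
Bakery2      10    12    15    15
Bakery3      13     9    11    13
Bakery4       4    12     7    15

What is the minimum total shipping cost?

2994

Optimal allocation:
  Bakery1→Café1: 31 × 13 = 403
  Bakery1→Café3: 47 × 4 = 188
  Bakery1→Café4: 42 × 3 = 126
  Bakery2→Café1: 73 × 10 = 730
  Bakery3→Café1: 101 × 13 = 1313
  Bakery3→Café2: 14 × 9 = 126
  Bakery4→Café1: 27 × 4 = 108
Total = 403 + 188 + 126 + 730 + 1313 + 126 + 108 = 2994.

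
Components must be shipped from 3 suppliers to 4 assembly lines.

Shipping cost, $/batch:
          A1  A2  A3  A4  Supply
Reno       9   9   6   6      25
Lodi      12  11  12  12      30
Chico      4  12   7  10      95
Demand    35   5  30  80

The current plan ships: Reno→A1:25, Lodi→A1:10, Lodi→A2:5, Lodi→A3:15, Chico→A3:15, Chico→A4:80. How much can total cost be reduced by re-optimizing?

330

Current plan cost = 25·9 + 10·12 + 5·11 + 15·12 + 15·7 + 80·10 = $1485.
Optimal plan:
  Reno to A4: 25 × $6 = $150
  Lodi to A2: 5 × $11 = $55
  Lodi to A4: 25 × $12 = $300
  Chico to A1: 35 × $4 = $140
  Chico to A3: 30 × $7 = $210
  Chico to A4: 30 × $10 = $300
Optimal cost = $1155.
Saving = 1485 − 1155 = $330.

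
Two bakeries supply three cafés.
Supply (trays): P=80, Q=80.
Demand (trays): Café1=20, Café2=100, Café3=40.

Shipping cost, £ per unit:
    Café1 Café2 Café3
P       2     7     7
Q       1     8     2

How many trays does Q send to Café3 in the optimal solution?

40

Solving gives:
  P–Café2: 80 × £7 = £560
  Q–Café1: 20 × £1 = £20
  Q–Café2: 20 × £8 = £160
  Q–Café3: 40 × £2 = £80
Total cost = £820.
So Q→Café3 carries 40 trays.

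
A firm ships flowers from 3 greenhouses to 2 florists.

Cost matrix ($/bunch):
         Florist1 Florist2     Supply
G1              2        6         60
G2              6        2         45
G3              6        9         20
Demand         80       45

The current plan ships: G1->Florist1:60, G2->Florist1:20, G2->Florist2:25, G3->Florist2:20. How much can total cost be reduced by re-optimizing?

Current plan cost = 60·2 + 20·6 + 25·2 + 20·9 = $470.
Optimal plan:
  G1 to Florist1: 60 bunches
  G2 to Florist2: 45 bunches
  G3 to Florist1: 20 bunches
Optimal cost = $330.
Saving = 470 − 330 = $140.

140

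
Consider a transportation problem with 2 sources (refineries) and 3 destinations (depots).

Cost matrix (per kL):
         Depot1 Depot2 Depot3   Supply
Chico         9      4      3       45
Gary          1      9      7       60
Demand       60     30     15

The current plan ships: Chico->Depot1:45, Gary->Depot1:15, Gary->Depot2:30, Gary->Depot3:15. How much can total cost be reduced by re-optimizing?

570

Current plan cost = 45·9 + 15·1 + 30·9 + 15·7 = 795.
Optimal plan:
  Chico→Depot2: 30 × 4 = 120
  Chico→Depot3: 15 × 3 = 45
  Gary→Depot1: 60 × 1 = 60
Optimal cost = 225.
Saving = 795 − 225 = 570.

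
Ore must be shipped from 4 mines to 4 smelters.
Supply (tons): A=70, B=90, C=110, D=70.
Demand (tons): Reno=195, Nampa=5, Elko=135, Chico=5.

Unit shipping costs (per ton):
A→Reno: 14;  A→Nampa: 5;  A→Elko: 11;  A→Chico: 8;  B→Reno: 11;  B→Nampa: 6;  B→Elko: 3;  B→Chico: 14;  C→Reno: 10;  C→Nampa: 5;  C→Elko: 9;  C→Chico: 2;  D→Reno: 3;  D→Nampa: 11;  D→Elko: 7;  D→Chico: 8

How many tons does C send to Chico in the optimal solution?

5

Optimal shipments:
  A->Reno: 20 × 14 = 280
  A->Nampa: 5 × 5 = 25
  A->Elko: 45 × 11 = 495
  B->Elko: 90 × 3 = 270
  C->Reno: 105 × 10 = 1050
  C->Chico: 5 × 2 = 10
  D->Reno: 70 × 3 = 210
Total cost = 2340.
So C→Chico carries 5 tons.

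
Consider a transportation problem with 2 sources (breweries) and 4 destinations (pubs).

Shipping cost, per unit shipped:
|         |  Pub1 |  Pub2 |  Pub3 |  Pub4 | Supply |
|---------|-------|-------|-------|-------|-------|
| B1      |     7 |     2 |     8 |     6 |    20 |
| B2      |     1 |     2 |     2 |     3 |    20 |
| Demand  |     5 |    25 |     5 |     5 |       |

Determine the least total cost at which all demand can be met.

One minimum-cost allocation:
  B1->Pub2: 20 × 2 = 40
  B2->Pub1: 5 × 1 = 5
  B2->Pub2: 5 × 2 = 10
  B2->Pub3: 5 × 2 = 10
  B2->Pub4: 5 × 3 = 15
Total = 40 + 5 + 10 + 10 + 15 = 80.
(Supply check: B1 ships 20; B2 ships 20.)

80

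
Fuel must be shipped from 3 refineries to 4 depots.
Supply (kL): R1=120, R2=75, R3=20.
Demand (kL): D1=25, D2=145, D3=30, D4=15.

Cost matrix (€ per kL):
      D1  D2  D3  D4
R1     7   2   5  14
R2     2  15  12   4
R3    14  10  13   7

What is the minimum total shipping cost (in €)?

A cheapest plan:
  R1 to D2: 120 × €2 = €240
  R2 to D1: 25 × €2 = €50
  R2 to D2: 5 × €15 = €75
  R2 to D3: 30 × €12 = €360
  R2 to D4: 15 × €4 = €60
  R3 to D2: 20 × €10 = €200
Total = 240 + 50 + 75 + 360 + 60 + 200 = €985.

985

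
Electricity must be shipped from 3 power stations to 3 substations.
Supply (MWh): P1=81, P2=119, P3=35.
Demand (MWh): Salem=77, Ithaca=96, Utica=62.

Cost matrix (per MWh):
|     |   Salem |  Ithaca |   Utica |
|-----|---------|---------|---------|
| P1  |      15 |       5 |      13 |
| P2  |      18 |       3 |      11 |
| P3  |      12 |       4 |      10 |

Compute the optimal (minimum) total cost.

2098

One minimum-cost allocation:
  P1->Salem: 42 × 15 = 630
  P1->Utica: 39 × 13 = 507
  P2->Ithaca: 96 × 3 = 288
  P2->Utica: 23 × 11 = 253
  P3->Salem: 35 × 12 = 420
Total = 630 + 507 + 288 + 253 + 420 = 2098.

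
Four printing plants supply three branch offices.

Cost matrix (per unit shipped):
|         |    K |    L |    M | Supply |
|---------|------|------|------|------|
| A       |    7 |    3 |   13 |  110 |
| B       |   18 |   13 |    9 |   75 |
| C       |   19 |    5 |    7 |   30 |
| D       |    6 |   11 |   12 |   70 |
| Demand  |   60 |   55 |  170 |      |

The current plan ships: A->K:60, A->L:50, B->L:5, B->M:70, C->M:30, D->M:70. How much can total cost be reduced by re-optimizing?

Current plan cost = 60·7 + 50·3 + 5·13 + 70·9 + 30·7 + 70·12 = 2315.
Optimal plan:
  A->L: 55 boxes
  A->M: 55 boxes
  B->M: 75 boxes
  C->M: 30 boxes
  D->K: 60 boxes
  D->M: 10 boxes
Optimal cost = 2245.
Saving = 2315 − 2245 = 70.

70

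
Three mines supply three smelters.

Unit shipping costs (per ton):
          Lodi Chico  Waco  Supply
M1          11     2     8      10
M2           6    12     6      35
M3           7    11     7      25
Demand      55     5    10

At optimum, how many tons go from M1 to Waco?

5

Optimal shipments:
  M1–Chico: 5 × 2 = 10
  M1–Waco: 5 × 8 = 40
  M2–Lodi: 30 × 6 = 180
  M2–Waco: 5 × 6 = 30
  M3–Lodi: 25 × 7 = 175
Total cost = 435.
So M1→Waco carries 5 tons.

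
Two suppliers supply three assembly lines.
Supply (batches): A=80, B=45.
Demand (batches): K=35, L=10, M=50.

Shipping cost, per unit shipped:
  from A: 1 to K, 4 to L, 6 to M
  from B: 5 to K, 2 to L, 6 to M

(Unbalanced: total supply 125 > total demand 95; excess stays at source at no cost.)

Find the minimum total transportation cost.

Optimal allocation:
  A→K: 35 × 1 = 35
  A→M: 15 × 6 = 90
  B→L: 10 × 2 = 20
  B→M: 35 × 6 = 210
Total = 35 + 90 + 20 + 210 = 355.
(Supply check: A ships 50; B ships 45.)

355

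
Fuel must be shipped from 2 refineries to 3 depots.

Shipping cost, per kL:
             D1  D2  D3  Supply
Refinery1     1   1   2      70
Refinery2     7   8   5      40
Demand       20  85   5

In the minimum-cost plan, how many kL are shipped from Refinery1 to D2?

Solving gives:
  Refinery1–D2: 70 kL
  Refinery2–D1: 20 kL
  Refinery2–D2: 15 kL
  Refinery2–D3: 5 kL
Total cost = 355.
So Refinery1→D2 carries 70 kL.

70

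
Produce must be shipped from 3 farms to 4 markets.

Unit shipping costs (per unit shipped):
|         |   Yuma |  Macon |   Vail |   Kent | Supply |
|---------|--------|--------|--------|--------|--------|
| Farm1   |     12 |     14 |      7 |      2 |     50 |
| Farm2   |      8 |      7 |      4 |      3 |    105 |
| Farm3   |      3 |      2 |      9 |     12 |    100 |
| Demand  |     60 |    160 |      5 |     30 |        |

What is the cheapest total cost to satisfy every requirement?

1255

One minimum-cost allocation:
  Farm1–Yuma: 15 × 12 = 180
  Farm1–Vail: 5 × 7 = 35
  Farm1–Kent: 30 × 2 = 60
  Farm2–Macon: 105 × 7 = 735
  Farm3–Yuma: 45 × 3 = 135
  Farm3–Macon: 55 × 2 = 110
Total = 180 + 35 + 60 + 735 + 135 + 110 = 1255.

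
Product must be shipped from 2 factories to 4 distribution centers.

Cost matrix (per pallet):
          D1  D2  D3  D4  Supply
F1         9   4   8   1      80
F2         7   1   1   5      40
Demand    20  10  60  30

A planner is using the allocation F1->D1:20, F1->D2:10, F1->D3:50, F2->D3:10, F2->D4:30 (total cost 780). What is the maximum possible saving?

330

Current plan cost = 20·9 + 10·4 + 50·8 + 10·1 + 30·5 = 780.
Optimal plan:
  F1 to D1: 20 × 9 = 180
  F1 to D2: 10 × 4 = 40
  F1 to D3: 20 × 8 = 160
  F1 to D4: 30 × 1 = 30
  F2 to D3: 40 × 1 = 40
Optimal cost = 450.
Saving = 780 − 450 = 330.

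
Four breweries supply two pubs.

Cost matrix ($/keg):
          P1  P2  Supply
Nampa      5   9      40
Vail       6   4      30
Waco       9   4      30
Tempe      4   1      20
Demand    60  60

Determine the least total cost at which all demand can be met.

One minimum-cost allocation:
  Nampa to P1: 40 × $5 = $200
  Vail to P1: 20 × $6 = $120
  Vail to P2: 10 × $4 = $40
  Waco to P2: 30 × $4 = $120
  Tempe to P2: 20 × $1 = $20
Total = 200 + 120 + 40 + 120 + 20 = $500.

500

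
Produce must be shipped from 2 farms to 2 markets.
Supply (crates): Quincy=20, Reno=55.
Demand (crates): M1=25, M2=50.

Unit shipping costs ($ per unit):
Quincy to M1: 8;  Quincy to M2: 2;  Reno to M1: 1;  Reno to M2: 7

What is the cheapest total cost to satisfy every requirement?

275

A cheapest plan:
  Quincy–M2: 20 × $2 = $40
  Reno–M1: 25 × $1 = $25
  Reno–M2: 30 × $7 = $210
Total = 40 + 25 + 210 = $275.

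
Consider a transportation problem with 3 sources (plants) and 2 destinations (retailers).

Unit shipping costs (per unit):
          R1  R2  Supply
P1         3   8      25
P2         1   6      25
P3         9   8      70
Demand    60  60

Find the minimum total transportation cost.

670

An optimal shipping plan:
  P1 to R1: 25 units
  P2 to R1: 25 units
  P3 to R1: 10 units
  P3 to R2: 60 units
Total cost = 670.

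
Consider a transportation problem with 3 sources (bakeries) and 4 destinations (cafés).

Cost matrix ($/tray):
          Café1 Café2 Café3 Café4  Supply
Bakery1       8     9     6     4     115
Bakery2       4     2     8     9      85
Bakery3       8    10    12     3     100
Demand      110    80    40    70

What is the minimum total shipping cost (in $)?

1470

Optimal allocation:
  Bakery1->Café1: 75 × $8 = $600
  Bakery1->Café3: 40 × $6 = $240
  Bakery2->Café1: 5 × $4 = $20
  Bakery2->Café2: 80 × $2 = $160
  Bakery3->Café1: 30 × $8 = $240
  Bakery3->Café4: 70 × $3 = $210
Total = 600 + 240 + 20 + 160 + 240 + 210 = $1470.
(Supply check: Bakery1 ships 115; Bakery2 ships 85; Bakery3 ships 100.)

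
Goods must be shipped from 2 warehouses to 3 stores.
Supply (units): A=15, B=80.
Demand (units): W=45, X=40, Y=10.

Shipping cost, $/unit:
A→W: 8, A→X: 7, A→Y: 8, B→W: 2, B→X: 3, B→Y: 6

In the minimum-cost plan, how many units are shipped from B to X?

35

Optimal shipments:
  A→X: 5 × $7 = $35
  A→Y: 10 × $8 = $80
  B→W: 45 × $2 = $90
  B→X: 35 × $3 = $105
Total cost = $310.
So B→X carries 35 units.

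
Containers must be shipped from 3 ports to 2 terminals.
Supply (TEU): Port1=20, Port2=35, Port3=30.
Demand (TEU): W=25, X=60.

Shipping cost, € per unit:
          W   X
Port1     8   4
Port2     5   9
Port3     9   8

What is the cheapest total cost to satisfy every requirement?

535

A cheapest plan:
  Port1 to X: 20 TEU
  Port2 to W: 25 TEU
  Port2 to X: 10 TEU
  Port3 to X: 30 TEU
Total cost = €535.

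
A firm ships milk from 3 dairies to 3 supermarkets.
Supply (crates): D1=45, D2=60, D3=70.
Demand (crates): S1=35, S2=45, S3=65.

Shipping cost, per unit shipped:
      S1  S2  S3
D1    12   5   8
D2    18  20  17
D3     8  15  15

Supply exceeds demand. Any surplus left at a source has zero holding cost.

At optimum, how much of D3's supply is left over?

Minimum-cost shipments:
  D1->S2: 45 crates
  D2->S3: 30 crates
  D3->S1: 35 crates
  D3->S3: 35 crates
Total cost = 1540.
D3 ships 70 of its 70, leaving 0.

0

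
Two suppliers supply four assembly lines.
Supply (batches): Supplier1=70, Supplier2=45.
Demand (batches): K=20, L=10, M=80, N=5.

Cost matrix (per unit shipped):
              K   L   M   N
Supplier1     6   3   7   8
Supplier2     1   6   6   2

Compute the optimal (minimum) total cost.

One minimum-cost allocation:
  Supplier1 to L: 10 batches
  Supplier1 to M: 60 batches
  Supplier2 to K: 20 batches
  Supplier2 to M: 20 batches
  Supplier2 to N: 5 batches
Total cost = 600.

600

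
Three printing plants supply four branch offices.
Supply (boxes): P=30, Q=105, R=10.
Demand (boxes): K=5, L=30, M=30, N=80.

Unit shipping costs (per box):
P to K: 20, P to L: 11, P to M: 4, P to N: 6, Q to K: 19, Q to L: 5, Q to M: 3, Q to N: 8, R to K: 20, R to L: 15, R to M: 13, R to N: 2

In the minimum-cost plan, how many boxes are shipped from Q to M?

Solving gives:
  P→N: 30 × 6 = 180
  Q→K: 5 × 19 = 95
  Q→L: 30 × 5 = 150
  Q→M: 30 × 3 = 90
  Q→N: 40 × 8 = 320
  R→N: 10 × 2 = 20
Total cost = 855.
So Q→M carries 30 boxes.

30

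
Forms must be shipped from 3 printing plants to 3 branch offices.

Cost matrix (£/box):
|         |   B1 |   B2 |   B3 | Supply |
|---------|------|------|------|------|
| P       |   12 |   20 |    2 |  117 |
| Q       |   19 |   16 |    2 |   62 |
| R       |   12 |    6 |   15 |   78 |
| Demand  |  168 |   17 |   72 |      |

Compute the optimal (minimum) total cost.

One minimum-cost allocation:
  P->B1: 107 boxes
  P->B3: 10 boxes
  Q->B3: 62 boxes
  R->B1: 61 boxes
  R->B2: 17 boxes
Total cost = £2262.

2262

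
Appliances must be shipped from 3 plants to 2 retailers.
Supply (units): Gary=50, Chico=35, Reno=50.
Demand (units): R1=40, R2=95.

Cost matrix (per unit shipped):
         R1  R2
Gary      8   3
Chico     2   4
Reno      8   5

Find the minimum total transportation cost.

485

A cheapest plan:
  Gary→R2: 50 × 3 = 150
  Chico→R1: 35 × 2 = 70
  Reno→R1: 5 × 8 = 40
  Reno→R2: 45 × 5 = 225
Total = 150 + 70 + 40 + 225 = 485.
(Supply check: Gary ships 50; Chico ships 35; Reno ships 50.)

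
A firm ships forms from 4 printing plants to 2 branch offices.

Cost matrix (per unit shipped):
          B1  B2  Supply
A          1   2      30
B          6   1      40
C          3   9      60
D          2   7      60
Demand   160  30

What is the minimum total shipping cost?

Optimal allocation:
  A→B1: 30 × 1 = 30
  B→B1: 10 × 6 = 60
  B→B2: 30 × 1 = 30
  C→B1: 60 × 3 = 180
  D→B1: 60 × 2 = 120
Total = 30 + 60 + 30 + 180 + 120 = 420.
(Supply check: A ships 30; B ships 40; C ships 60; D ships 60.)

420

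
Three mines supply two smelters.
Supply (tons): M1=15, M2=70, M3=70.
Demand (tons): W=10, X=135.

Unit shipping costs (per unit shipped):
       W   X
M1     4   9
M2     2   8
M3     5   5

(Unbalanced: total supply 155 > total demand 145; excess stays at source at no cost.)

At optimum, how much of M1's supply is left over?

10

An optimal plan:
  M1->X: 5 × 9 = 45
  M2->W: 10 × 2 = 20
  M2->X: 60 × 8 = 480
  M3->X: 70 × 5 = 350
Total cost = 895.
M1 ships 5 of its 15, leaving 10.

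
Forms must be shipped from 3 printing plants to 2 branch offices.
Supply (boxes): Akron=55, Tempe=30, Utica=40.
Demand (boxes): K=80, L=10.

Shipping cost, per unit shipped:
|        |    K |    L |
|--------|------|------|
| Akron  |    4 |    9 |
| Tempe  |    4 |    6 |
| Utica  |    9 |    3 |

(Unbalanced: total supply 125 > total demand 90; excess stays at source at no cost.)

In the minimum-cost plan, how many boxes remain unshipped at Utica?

Minimum-cost shipments:
  Akron–K: 50 × 4 = 200
  Tempe–K: 30 × 4 = 120
  Utica–L: 10 × 3 = 30
Total cost = 350.
Utica ships 10 of its 40, leaving 30.

30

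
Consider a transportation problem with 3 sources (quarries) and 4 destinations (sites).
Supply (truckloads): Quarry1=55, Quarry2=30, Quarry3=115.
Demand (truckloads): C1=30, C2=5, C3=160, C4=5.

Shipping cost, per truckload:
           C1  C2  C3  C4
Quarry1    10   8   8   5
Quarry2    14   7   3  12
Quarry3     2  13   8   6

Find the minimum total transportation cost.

Optimal allocation:
  Quarry1->C2: 5 × 8 = 40
  Quarry1->C3: 45 × 8 = 360
  Quarry1->C4: 5 × 5 = 25
  Quarry2->C3: 30 × 3 = 90
  Quarry3->C1: 30 × 2 = 60
  Quarry3->C3: 85 × 8 = 680
Total = 40 + 360 + 25 + 90 + 60 + 680 = 1255.

1255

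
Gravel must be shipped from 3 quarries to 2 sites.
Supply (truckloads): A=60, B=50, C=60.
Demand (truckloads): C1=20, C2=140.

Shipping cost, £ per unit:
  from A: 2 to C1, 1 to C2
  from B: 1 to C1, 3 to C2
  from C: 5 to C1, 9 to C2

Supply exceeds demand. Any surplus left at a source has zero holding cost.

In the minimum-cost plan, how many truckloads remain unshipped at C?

An optimal plan:
  A–C2: 60 truckloads
  B–C2: 50 truckloads
  C–C1: 20 truckloads
  C–C2: 30 truckloads
Total cost = £580.
C ships 50 of its 60, leaving 10.

10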